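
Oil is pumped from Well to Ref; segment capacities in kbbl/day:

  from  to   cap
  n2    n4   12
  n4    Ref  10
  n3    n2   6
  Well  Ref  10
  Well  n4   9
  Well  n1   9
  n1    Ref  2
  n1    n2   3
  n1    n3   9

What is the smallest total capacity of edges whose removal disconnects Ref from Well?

22

Augment Well→Ref: bottleneck 10, flow now 10.
Augment Well→n1→Ref: bottleneck 2, flow now 12.
Augment Well→n4→Ref: bottleneck 9, flow now 21.
Augment Well→n1→n2→n4→Ref: bottleneck 1, flow now 22.
No augmenting path remains; maximum flow = 22.
By max-flow min-cut, the minimum cut capacity equals the max flow.
In the residual graph, reachable from Well: {Well, n1, n2, n3, n4}.
Min-cut edges: Well→Ref (10), n1→Ref (2), n4→Ref (10); capacity 10 + 2 + 10 = 22.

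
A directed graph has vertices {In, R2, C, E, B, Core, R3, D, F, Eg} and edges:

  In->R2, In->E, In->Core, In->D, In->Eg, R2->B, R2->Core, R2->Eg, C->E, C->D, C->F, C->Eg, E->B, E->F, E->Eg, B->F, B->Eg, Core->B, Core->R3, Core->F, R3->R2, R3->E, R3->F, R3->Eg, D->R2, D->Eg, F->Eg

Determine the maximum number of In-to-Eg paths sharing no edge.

5

Assign every edge capacity 1; by Menger, the answer equals the max flow.
Path In→Eg (+1); total 1.
Path In→R2→Eg (+1); total 2.
Path In→E→Eg (+1); total 3.
Path In→D→Eg (+1); total 4.
Path In→Core→B→Eg (+1); total 5.
No residual In→Eg path; max flow = 5.
Certifying cut of size 5: {In→Core, In→D, In→E, In→Eg, In→R2}.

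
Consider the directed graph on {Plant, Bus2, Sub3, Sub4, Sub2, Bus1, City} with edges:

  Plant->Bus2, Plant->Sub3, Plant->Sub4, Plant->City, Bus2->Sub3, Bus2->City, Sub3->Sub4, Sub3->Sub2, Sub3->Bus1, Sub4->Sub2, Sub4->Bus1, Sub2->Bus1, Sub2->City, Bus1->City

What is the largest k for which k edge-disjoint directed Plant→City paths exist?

Assign every edge capacity 1; by Menger, the answer equals the max flow.
Path Plant→City (+1); total 1.
Path Plant→Bus2→City (+1); total 2.
Path Plant→Sub3→Sub2→City (+1); total 3.
Path Plant→Sub4→Bus1→City (+1); total 4.
No residual Plant→City path; max flow = 4.
Certifying cut of size 4: {Plant→Bus2, Plant→City, Plant→Sub3, Plant→Sub4}.

4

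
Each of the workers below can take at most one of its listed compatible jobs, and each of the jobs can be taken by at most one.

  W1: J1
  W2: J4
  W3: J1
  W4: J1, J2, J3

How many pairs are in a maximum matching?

3

Unit-capacity flow: source→left, listed edges, right→sink; max matching = max flow.
Augmenting path W1→J1 (+1); matched 1.
Augmenting path W2→J4 (+1); matched 2.
Augmenting path W4→J2 (+1); matched 3.
No augmenting path remains; maximum matching = 3.
König certificate: {W2, W4, J1} is a vertex cover of size 3 (every listed pair touches it), so no matching can be larger.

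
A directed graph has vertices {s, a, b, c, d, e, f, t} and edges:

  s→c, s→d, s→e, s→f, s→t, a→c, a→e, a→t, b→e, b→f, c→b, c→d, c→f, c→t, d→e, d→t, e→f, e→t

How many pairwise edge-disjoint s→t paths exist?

4

Assign every edge capacity 1; by Menger, the answer equals the max flow.
Path s→t (+1); total 1.
Path s→c→t (+1); total 2.
Path s→d→t (+1); total 3.
Path s→e→t (+1); total 4.
No residual s→t path; max flow = 4.
Certifying cut of size 4: {s→c, s→d, s→e, s→t}.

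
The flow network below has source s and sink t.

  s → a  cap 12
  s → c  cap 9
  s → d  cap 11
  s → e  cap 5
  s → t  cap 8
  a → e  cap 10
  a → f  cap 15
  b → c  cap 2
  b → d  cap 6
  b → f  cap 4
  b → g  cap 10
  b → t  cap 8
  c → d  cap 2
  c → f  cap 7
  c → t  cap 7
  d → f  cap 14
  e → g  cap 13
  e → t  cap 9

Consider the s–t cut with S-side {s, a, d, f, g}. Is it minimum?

No — its capacity is 32, but the minimum cut has capacity 24.

Given cut capacity: 9 + 5 + 8 + 10 = 32.
Augment s→t: bottleneck 8, flow now 8.
Augment s→c→t: bottleneck 7, flow now 15.
Augment s→e→t: bottleneck 5, flow now 20.
Augment s→a→e→t: bottleneck 4, flow now 24.
No augmenting path remains; maximum flow = 24.
In the residual graph, reachable from s: {s, a, c, d, e, f, g}.
Min-cut edges: s→t (8), c→t (7), e→t (9); capacity 8 + 7 + 9 = 24.
Cut capacity 32 exceeds the max flow 24, so it is not minimum.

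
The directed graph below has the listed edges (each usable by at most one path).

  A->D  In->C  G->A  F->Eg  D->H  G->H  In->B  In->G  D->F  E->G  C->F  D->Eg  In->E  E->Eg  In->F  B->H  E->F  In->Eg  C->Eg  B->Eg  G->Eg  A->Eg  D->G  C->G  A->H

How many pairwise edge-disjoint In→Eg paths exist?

6

Assign every edge capacity 1; by Menger, the answer equals the max flow.
Path In→Eg (+1); total 1.
Path In→B→Eg (+1); total 2.
Path In→C→Eg (+1); total 3.
Path In→E→Eg (+1); total 4.
Path In→F→Eg (+1); total 5.
Path In→G→Eg (+1); total 6.
No residual In→Eg path; max flow = 6.
Certifying cut of size 6: {In→B, In→C, In→E, In→Eg, In→F, In→G}.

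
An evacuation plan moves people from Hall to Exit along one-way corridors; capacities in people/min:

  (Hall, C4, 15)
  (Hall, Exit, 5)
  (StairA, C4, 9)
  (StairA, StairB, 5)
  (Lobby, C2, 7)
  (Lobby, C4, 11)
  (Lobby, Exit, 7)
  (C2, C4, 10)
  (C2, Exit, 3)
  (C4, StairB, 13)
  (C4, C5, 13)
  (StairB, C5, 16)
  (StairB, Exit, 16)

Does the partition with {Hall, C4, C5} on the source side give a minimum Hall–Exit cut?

Yes — it is a minimum cut (capacity 18).

Given cut capacity: 5 + 13 = 18.
Augment Hall→Exit: bottleneck 5, flow now 5.
Augment Hall→C4→StairB→Exit: bottleneck 13, flow now 18.
No augmenting path remains; maximum flow = 18.
Cut capacity 18 equals the max flow, so it is a minimum cut.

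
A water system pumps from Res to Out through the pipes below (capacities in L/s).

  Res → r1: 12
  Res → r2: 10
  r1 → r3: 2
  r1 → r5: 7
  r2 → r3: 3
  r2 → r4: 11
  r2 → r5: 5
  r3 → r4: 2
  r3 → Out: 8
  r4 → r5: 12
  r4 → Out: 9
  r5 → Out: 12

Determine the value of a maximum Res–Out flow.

19

Augment Res→r1→r3→Out: bottleneck 2, flow now 2.
Augment Res→r1→r5→Out: bottleneck 7, flow now 9.
Augment Res→r2→r3→Out: bottleneck 3, flow now 12.
Augment Res→r2→r4→Out: bottleneck 7, flow now 19.
No augmenting path remains; maximum flow = 19.
In the residual graph, reachable from Res: {Res, r1}.
Min-cut edges: Res→r2 (10), r1→r3 (2), r1→r5 (7); capacity 10 + 2 + 7 = 19.
This cut is saturated, so no flow can exceed 19.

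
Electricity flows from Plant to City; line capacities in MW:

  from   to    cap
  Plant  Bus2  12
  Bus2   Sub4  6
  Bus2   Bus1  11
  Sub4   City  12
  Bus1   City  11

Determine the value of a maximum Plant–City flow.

Augment Plant→Bus2→Sub4→City: bottleneck 6, flow now 6.
Augment Plant→Bus2→Bus1→City: bottleneck 6, flow now 12.
No augmenting path remains; maximum flow = 12.
In the residual graph, reachable from Plant: {Plant}.
Min-cut edges: Plant→Bus2 (12); capacity 12 = 12.
This cut is saturated, so no flow can exceed 12.

12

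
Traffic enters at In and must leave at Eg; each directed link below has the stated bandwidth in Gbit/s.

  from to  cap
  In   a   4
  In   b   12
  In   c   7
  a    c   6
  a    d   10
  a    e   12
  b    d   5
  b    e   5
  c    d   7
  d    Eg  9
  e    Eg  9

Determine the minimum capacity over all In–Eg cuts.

Augment In→a→d→Eg: bottleneck 4, flow now 4.
Augment In→b→d→Eg: bottleneck 5, flow now 9.
Augment In→b→e→Eg: bottleneck 5, flow now 14.
Augment In→c→d→a→e→Eg: bottleneck 4, flow now 18. (uses reverse residual edge)
No augmenting path remains; maximum flow = 18.
By max-flow min-cut, the minimum cut capacity equals the max flow.
In the residual graph, reachable from In: {In, b, c, d}.
Min-cut edges: In→a (4), b→e (5), d→Eg (9); capacity 4 + 5 + 9 = 18.

18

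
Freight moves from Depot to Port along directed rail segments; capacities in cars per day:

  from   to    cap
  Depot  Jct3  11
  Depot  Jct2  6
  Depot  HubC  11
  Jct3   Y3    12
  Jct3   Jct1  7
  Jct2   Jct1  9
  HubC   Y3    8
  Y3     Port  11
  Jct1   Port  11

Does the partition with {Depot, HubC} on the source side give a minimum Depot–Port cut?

Given cut capacity: 11 + 6 + 8 = 25.
Augment Depot→Jct3→Y3→Port: bottleneck 11, flow now 11.
Augment Depot→Jct2→Jct1→Port: bottleneck 6, flow now 17.
Augment Depot→HubC→Y3→Jct3→Jct1→Port: bottleneck 5, flow now 22. (uses reverse residual edge)
No augmenting path remains; maximum flow = 22.
In the residual graph, reachable from Depot: {Depot, Jct3, Jct2, HubC, Y3, Jct1}.
Min-cut edges: Y3→Port (11), Jct1→Port (11); capacity 11 + 11 = 22.
Cut capacity 25 exceeds the max flow 22, so it is not minimum.

No — its capacity is 25, but the minimum cut has capacity 22.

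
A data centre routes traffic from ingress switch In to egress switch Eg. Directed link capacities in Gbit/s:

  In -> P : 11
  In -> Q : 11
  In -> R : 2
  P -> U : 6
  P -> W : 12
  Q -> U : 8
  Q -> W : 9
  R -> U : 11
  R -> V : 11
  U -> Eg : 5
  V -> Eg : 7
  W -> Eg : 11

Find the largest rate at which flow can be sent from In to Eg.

18

Augment In→P→U→Eg: bottleneck 5, flow now 5.
Augment In→P→W→Eg: bottleneck 6, flow now 11.
Augment In→Q→W→Eg: bottleneck 5, flow now 16.
Augment In→R→V→Eg: bottleneck 2, flow now 18.
No augmenting path remains; maximum flow = 18.
In the residual graph, reachable from In: {In, P, Q, U, W}.
Min-cut edges: In→R (2), U→Eg (5), W→Eg (11); capacity 2 + 5 + 11 = 18.
This cut is saturated, so no flow can exceed 18.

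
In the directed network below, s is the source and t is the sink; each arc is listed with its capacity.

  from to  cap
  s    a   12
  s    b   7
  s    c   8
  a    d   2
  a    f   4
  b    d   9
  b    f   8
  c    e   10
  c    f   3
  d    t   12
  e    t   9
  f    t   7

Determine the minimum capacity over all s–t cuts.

21

Augment s→a→d→t: bottleneck 2, flow now 2.
Augment s→a→f→t: bottleneck 4, flow now 6.
Augment s→b→d→t: bottleneck 7, flow now 13.
Augment s→c→e→t: bottleneck 8, flow now 21.
No augmenting path remains; maximum flow = 21.
By max-flow min-cut, the minimum cut capacity equals the max flow.
In the residual graph, reachable from s: {s, a}.
Min-cut edges: s→b (7), s→c (8), a→d (2), a→f (4); capacity 7 + 8 + 2 + 4 = 21.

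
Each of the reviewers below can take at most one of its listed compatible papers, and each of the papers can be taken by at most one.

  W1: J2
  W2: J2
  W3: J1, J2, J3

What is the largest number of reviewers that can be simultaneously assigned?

2

Unit-capacity flow: source→left, listed edges, right→sink; max matching = max flow.
Augmenting path W1→J2 (+1); matched 1.
Augmenting path W3→J1 (+1); matched 2.
No augmenting path remains; maximum matching = 2.
König certificate: {W3, J2} is a vertex cover of size 2 (every listed pair touches it), so no matching can be larger.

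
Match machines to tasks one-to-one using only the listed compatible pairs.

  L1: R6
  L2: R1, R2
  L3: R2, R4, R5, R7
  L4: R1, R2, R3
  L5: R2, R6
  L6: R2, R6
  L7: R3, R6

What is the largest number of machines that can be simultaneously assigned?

5

Unit-capacity flow: source→left, listed edges, right→sink; max matching = max flow.
Augmenting path L1→R6 (+1); matched 1.
Augmenting path L2→R1 (+1); matched 2.
Augmenting path L3→R2 (+1); matched 3.
Augmenting path L4→R3 (+1); matched 4.
Augmenting path L5→R2→L3→R4 (+1); matched 5.
No augmenting path remains; maximum matching = 5.
König certificate: {L3, R1, R2, R3, R6} is a vertex cover of size 5 (every listed pair touches it), so no matching can be larger.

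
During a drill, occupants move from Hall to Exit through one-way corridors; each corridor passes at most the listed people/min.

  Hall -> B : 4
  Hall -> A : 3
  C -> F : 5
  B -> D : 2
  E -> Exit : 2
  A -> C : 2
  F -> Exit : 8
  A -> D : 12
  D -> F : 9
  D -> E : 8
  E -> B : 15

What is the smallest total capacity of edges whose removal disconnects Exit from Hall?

5

Augment Hall→A→C→F→Exit: bottleneck 2, flow now 2.
Augment Hall→A→D→E→Exit: bottleneck 1, flow now 3.
Augment Hall→B→D→E→Exit: bottleneck 1, flow now 4.
Augment Hall→B→D→F→Exit: bottleneck 1, flow now 5.
No augmenting path remains; maximum flow = 5.
By max-flow min-cut, the minimum cut capacity equals the max flow.
In the residual graph, reachable from Hall: {Hall, B}.
Min-cut edges: Hall→A (3), B→D (2); capacity 3 + 2 = 5.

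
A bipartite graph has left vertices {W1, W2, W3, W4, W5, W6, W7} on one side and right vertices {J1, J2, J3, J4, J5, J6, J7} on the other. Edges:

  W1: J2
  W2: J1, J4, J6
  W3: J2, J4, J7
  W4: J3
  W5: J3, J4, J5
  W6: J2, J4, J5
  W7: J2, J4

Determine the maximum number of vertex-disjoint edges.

6

Unit-capacity flow: source→left, listed edges, right→sink; max matching = max flow.
Augmenting path W1→J2 (+1); matched 1.
Augmenting path W2→J1 (+1); matched 2.
Augmenting path W3→J4 (+1); matched 3.
Augmenting path W4→J3 (+1); matched 4.
Augmenting path W5→J5 (+1); matched 5.
Augmenting path W6→J4→W3→J7 (+1); matched 6.
No augmenting path remains; maximum matching = 6.
König certificate: {W2, W3, J2, J3, J4, J5} is a vertex cover of size 6 (every listed pair touches it), so no matching can be larger.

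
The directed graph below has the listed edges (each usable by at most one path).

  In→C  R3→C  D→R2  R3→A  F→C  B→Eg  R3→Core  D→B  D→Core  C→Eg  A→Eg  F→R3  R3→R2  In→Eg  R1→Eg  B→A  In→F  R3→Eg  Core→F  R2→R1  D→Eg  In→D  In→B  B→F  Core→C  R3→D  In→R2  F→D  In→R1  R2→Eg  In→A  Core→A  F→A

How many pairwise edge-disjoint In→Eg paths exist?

Assign every edge capacity 1; by Menger, the answer equals the max flow.
Path In→Eg (+1); total 1.
Path In→B→Eg (+1); total 2.
Path In→D→Eg (+1); total 3.
Path In→R1→Eg (+1); total 4.
Path In→A→Eg (+1); total 5.
Path In→C→Eg (+1); total 6.
Path In→R2→Eg (+1); total 7.
Path In→F→R3→Eg (+1); total 8.
No residual In→Eg path; max flow = 8.
Certifying cut of size 8: {In→A, In→B, In→C, In→D, In→Eg, In→F, In→R1, In→R2}.

8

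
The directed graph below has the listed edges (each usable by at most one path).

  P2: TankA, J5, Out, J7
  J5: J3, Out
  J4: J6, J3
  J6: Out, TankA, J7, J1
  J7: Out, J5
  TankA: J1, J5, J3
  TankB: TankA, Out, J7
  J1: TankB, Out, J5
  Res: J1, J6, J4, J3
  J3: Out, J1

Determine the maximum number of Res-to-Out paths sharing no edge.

Assign every edge capacity 1; by Menger, the answer equals the max flow.
Path Res→J6→Out (+1); total 1.
Path Res→J3→Out (+1); total 2.
Path Res→J1→Out (+1); total 3.
Path Res→J4→J6→J7→Out (+1); total 4.
No residual Res→Out path; max flow = 4.
Certifying cut of size 4: {Res→J1, Res→J3, Res→J4, Res→J6}.

4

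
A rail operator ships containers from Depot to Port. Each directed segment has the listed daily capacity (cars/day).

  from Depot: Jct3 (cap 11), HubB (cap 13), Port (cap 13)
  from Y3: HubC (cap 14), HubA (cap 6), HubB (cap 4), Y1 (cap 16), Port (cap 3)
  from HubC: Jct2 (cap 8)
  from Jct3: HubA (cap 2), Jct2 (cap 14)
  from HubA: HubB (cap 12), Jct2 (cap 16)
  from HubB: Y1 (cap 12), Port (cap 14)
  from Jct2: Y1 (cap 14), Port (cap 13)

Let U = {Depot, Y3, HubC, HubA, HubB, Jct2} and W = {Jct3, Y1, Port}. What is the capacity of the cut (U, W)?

96

Edges leaving {Depot, Y3, HubC, HubA, HubB, Jct2}: Depot→Jct3 (11), Depot→Port (13), Y3→Y1 (16), Y3→Port (3), HubB→Y1 (12), HubB→Port (14), Jct2→Y1 (14), Jct2→Port (13).
Cut capacity = 11 + 13 + 16 + 3 + 12 + 14 + 14 + 13 = 96.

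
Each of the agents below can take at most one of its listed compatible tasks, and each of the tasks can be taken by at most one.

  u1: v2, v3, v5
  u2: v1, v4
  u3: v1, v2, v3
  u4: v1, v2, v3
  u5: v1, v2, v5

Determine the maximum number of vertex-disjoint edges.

5

Unit-capacity flow: source→left, listed edges, right→sink; max matching = max flow.
Augmenting path u1→v2 (+1); matched 1.
Augmenting path u2→v1 (+1); matched 2.
Augmenting path u3→v3 (+1); matched 3.
Augmenting path u5→v5 (+1); matched 4.
Augmenting path u4→v1→u2→v4 (+1); matched 5.
No augmenting path remains; maximum matching = 5.
König certificate: {u1, u2, u3, u4, u5} is a vertex cover of size 5 (every listed pair touches it), so no matching can be larger.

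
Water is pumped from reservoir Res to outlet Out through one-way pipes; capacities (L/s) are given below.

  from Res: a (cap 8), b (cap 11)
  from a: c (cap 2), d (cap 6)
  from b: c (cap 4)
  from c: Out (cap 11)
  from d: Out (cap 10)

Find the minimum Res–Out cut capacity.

12

Augment Res→a→c→Out: bottleneck 2, flow now 2.
Augment Res→a→d→Out: bottleneck 6, flow now 8.
Augment Res→b→c→Out: bottleneck 4, flow now 12.
No augmenting path remains; maximum flow = 12.
By max-flow min-cut, the minimum cut capacity equals the max flow.
In the residual graph, reachable from Res: {Res, b}.
Min-cut edges: Res→a (8), b→c (4); capacity 8 + 4 = 12.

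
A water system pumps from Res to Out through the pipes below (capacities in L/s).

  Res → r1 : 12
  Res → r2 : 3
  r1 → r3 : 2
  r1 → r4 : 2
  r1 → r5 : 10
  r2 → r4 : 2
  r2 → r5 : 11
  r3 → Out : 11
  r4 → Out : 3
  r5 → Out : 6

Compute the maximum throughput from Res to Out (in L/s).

11

Augment Res→r1→r3→Out: bottleneck 2, flow now 2.
Augment Res→r1→r4→Out: bottleneck 2, flow now 4.
Augment Res→r1→r5→Out: bottleneck 6, flow now 10.
Augment Res→r2→r4→Out: bottleneck 1, flow now 11.
No augmenting path remains; maximum flow = 11.
In the residual graph, reachable from Res: {Res, r1, r2, r4, r5}.
Min-cut edges: r1→r3 (2), r4→Out (3), r5→Out (6); capacity 2 + 3 + 6 = 11.
This cut is saturated, so no flow can exceed 11.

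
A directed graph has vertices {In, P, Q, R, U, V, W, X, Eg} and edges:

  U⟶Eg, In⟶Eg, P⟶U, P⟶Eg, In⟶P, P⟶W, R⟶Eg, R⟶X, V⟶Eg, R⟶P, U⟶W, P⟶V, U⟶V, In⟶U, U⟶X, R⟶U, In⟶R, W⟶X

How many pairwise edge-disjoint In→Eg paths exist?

Assign every edge capacity 1; by Menger, the answer equals the max flow.
Path In→Eg (+1); total 1.
Path In→P→Eg (+1); total 2.
Path In→R→Eg (+1); total 3.
Path In→U→Eg (+1); total 4.
No residual In→Eg path; max flow = 4.
Certifying cut of size 4: {In→Eg, In→P, In→R, In→U}.

4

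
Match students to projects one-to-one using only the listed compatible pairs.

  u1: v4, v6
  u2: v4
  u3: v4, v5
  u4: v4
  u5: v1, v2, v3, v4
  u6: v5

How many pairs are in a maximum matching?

Unit-capacity flow: source→left, listed edges, right→sink; max matching = max flow.
Augmenting path u1→v4 (+1); matched 1.
Augmenting path u3→v5 (+1); matched 2.
Augmenting path u5→v1 (+1); matched 3.
Augmenting path u2→v4→u1→v6 (+1); matched 4.
No augmenting path remains; maximum matching = 4.
König certificate: {u1, u5, v4, v5} is a vertex cover of size 4 (every listed pair touches it), so no matching can be larger.

4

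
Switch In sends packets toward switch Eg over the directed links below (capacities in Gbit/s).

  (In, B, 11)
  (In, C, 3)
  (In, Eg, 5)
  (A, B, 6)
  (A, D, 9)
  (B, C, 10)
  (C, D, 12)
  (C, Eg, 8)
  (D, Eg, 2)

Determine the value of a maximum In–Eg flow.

15

Augment In→Eg: bottleneck 5, flow now 5.
Augment In→C→Eg: bottleneck 3, flow now 8.
Augment In→B→C→Eg: bottleneck 5, flow now 13.
Augment In→B→C→D→Eg: bottleneck 2, flow now 15.
No augmenting path remains; maximum flow = 15.
In the residual graph, reachable from In: {In, B, C, D}.
Min-cut edges: In→Eg (5), C→Eg (8), D→Eg (2); capacity 5 + 8 + 2 = 15.
This cut is saturated, so no flow can exceed 15.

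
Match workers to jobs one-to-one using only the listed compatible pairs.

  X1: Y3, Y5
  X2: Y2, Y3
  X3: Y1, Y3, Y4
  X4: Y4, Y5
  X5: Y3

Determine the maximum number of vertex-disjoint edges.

Unit-capacity flow: source→left, listed edges, right→sink; max matching = max flow.
Augmenting path X1→Y3 (+1); matched 1.
Augmenting path X2→Y2 (+1); matched 2.
Augmenting path X3→Y1 (+1); matched 3.
Augmenting path X4→Y4 (+1); matched 4.
Augmenting path X5→Y3→X1→Y5 (+1); matched 5.
No augmenting path remains; maximum matching = 5.
König certificate: {X1, X2, X3, X4, X5} is a vertex cover of size 5 (every listed pair touches it), so no matching can be larger.

5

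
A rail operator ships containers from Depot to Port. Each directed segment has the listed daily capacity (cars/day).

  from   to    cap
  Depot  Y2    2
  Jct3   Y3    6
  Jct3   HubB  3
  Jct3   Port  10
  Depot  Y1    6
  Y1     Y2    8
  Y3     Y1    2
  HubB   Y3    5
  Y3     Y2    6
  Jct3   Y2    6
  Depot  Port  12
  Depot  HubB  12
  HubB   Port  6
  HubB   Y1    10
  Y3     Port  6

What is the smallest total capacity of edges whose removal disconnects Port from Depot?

23

Augment Depot→Port: bottleneck 12, flow now 12.
Augment Depot→HubB→Port: bottleneck 6, flow now 18.
Augment Depot→HubB→Y3→Port: bottleneck 5, flow now 23.
No augmenting path remains; maximum flow = 23.
By max-flow min-cut, the minimum cut capacity equals the max flow.
In the residual graph, reachable from Depot: {Depot, HubB, Y1, Y2}.
Min-cut edges: Depot→Port (12), HubB→Y3 (5), HubB→Port (6); capacity 12 + 5 + 6 = 23.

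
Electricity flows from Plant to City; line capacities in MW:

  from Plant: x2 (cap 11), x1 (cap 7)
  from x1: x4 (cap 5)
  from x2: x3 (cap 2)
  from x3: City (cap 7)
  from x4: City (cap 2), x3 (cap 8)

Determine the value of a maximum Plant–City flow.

7

Augment Plant→x1→x4→City: bottleneck 2, flow now 2.
Augment Plant→x2→x3→City: bottleneck 2, flow now 4.
Augment Plant→x1→x4→x3→City: bottleneck 3, flow now 7.
No augmenting path remains; maximum flow = 7.
In the residual graph, reachable from Plant: {Plant, x1, x2}.
Min-cut edges: x1→x4 (5), x2→x3 (2); capacity 5 + 2 = 7.
This cut is saturated, so no flow can exceed 7.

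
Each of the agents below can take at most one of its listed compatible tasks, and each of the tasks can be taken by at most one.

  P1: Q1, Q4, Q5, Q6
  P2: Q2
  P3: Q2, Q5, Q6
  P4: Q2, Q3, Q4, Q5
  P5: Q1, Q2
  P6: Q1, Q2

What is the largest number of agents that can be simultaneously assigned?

Unit-capacity flow: source→left, listed edges, right→sink; max matching = max flow.
Augmenting path P1→Q1 (+1); matched 1.
Augmenting path P2→Q2 (+1); matched 2.
Augmenting path P3→Q5 (+1); matched 3.
Augmenting path P4→Q3 (+1); matched 4.
Augmenting path P5→Q1→P1→Q4 (+1); matched 5.
No augmenting path remains; maximum matching = 5.
König certificate: {P1, P3, P4, Q1, Q2} is a vertex cover of size 5 (every listed pair touches it), so no matching can be larger.

5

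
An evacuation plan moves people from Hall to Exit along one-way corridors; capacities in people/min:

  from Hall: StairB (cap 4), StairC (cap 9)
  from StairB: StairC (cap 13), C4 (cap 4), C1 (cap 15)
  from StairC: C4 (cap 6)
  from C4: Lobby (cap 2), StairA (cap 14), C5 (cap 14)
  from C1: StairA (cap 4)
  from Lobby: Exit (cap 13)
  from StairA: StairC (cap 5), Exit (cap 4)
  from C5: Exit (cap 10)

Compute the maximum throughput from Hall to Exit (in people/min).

10

Augment Hall→StairB→C4→Lobby→Exit: bottleneck 2, flow now 2.
Augment Hall→StairB→C4→StairA→Exit: bottleneck 2, flow now 4.
Augment Hall→StairC→C4→StairA→Exit: bottleneck 2, flow now 6.
Augment Hall→StairC→C4→C5→Exit: bottleneck 4, flow now 10.
No augmenting path remains; maximum flow = 10.
In the residual graph, reachable from Hall: {Hall, StairC}.
Min-cut edges: Hall→StairB (4), StairC→C4 (6); capacity 4 + 6 = 10.
This cut is saturated, so no flow can exceed 10.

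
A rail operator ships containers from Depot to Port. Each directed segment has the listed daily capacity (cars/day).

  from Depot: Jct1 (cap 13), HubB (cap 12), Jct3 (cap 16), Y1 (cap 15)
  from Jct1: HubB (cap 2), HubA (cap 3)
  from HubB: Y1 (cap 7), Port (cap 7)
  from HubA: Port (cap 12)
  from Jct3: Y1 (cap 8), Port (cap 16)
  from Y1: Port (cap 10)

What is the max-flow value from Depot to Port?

Augment Depot→HubB→Port: bottleneck 7, flow now 7.
Augment Depot→Jct3→Port: bottleneck 16, flow now 23.
Augment Depot→Y1→Port: bottleneck 10, flow now 33.
Augment Depot→Jct1→HubA→Port: bottleneck 3, flow now 36.
No augmenting path remains; maximum flow = 36.
In the residual graph, reachable from Depot: {Depot, Jct1, HubB, Y1}.
Min-cut edges: Depot→Jct3 (16), Jct1→HubA (3), HubB→Port (7), Y1→Port (10); capacity 16 + 3 + 7 + 10 = 36.
This cut is saturated, so no flow can exceed 36.

36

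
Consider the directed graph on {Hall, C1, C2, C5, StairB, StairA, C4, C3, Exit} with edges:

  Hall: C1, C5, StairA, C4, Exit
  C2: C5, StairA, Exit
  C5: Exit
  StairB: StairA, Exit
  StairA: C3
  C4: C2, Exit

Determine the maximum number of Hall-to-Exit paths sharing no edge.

Assign every edge capacity 1; by Menger, the answer equals the max flow.
Path Hall→Exit (+1); total 1.
Path Hall→C5→Exit (+1); total 2.
Path Hall→C4→Exit (+1); total 3.
No residual Hall→Exit path; max flow = 3.
Certifying cut of size 3: {Hall→C4, Hall→C5, Hall→Exit}.

3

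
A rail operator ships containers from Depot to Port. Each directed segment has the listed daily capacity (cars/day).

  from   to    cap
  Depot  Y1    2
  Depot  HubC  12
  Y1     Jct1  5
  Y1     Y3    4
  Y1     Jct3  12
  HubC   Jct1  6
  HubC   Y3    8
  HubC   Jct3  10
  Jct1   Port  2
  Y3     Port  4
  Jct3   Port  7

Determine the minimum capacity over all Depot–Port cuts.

Augment Depot→Y1→Jct1→Port: bottleneck 2, flow now 2.
Augment Depot→HubC→Y3→Port: bottleneck 4, flow now 6.
Augment Depot→HubC→Jct3→Port: bottleneck 7, flow now 13.
No augmenting path remains; maximum flow = 13.
By max-flow min-cut, the minimum cut capacity equals the max flow.
In the residual graph, reachable from Depot: {Depot, Y1, HubC, Jct1, Y3, Jct3}.
Min-cut edges: Jct1→Port (2), Y3→Port (4), Jct3→Port (7); capacity 2 + 4 + 7 = 13.

13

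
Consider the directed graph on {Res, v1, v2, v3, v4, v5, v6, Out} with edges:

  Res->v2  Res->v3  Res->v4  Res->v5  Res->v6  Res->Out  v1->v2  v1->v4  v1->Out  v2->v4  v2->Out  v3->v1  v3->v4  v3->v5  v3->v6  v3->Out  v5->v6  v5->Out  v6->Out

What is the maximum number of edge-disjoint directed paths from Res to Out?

Assign every edge capacity 1; by Menger, the answer equals the max flow.
Path Res→Out (+1); total 1.
Path Res→v2→Out (+1); total 2.
Path Res→v3→Out (+1); total 3.
Path Res→v5→Out (+1); total 4.
Path Res→v6→Out (+1); total 5.
No residual Res→Out path; max flow = 5.
Certifying cut of size 5: {Res→Out, Res→v2, Res→v3, Res→v5, Res→v6}.

5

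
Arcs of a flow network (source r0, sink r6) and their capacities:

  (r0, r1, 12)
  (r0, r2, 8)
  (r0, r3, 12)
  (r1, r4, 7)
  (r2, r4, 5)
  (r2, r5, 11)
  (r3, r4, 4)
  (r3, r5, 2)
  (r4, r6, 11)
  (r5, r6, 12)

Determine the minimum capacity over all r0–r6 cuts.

21

Augment r0→r1→r4→r6: bottleneck 7, flow now 7.
Augment r0→r2→r4→r6: bottleneck 4, flow now 11.
Augment r0→r2→r5→r6: bottleneck 4, flow now 15.
Augment r0→r3→r5→r6: bottleneck 2, flow now 17.
Augment r0→r3→r4→r2→r5→r6: bottleneck 4, flow now 21. (uses reverse residual edge)
No augmenting path remains; maximum flow = 21.
By max-flow min-cut, the minimum cut capacity equals the max flow.
In the residual graph, reachable from r0: {r0, r1, r3}.
Min-cut edges: r0→r2 (8), r1→r4 (7), r3→r4 (4), r3→r5 (2); capacity 8 + 7 + 4 + 2 = 21.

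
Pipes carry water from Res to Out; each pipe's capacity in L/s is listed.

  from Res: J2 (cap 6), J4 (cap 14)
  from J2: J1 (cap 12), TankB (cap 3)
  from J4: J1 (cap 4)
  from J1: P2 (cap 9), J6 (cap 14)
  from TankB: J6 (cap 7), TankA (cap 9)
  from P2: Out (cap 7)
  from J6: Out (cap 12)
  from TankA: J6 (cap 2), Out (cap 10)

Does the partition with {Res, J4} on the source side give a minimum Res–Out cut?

Given cut capacity: 6 + 4 = 10.
Augment Res→J2→J1→P2→Out: bottleneck 6, flow now 6.
Augment Res→J4→J1→P2→Out: bottleneck 1, flow now 7.
Augment Res→J4→J1→J6→Out: bottleneck 3, flow now 10.
No augmenting path remains; maximum flow = 10.
Cut capacity 10 equals the max flow, so it is a minimum cut.

Yes — it is a minimum cut (capacity 10).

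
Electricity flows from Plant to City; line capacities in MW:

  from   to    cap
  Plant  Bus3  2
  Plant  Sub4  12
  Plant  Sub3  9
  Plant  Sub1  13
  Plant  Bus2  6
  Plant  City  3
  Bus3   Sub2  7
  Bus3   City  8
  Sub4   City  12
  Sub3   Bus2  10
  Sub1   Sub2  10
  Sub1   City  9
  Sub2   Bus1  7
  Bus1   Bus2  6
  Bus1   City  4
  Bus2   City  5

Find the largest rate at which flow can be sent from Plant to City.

Augment Plant→City: bottleneck 3, flow now 3.
Augment Plant→Bus3→City: bottleneck 2, flow now 5.
Augment Plant→Sub4→City: bottleneck 12, flow now 17.
Augment Plant→Sub1→City: bottleneck 9, flow now 26.
Augment Plant→Bus2→City: bottleneck 5, flow now 31.
Augment Plant→Sub1→Sub2→Bus1→City: bottleneck 4, flow now 35.
No augmenting path remains; maximum flow = 35.
In the residual graph, reachable from Plant: {Plant, Sub3, Bus2}.
Min-cut edges: Plant→Bus3 (2), Plant→Sub4 (12), Plant→Sub1 (13), Plant→City (3), Bus2→City (5); capacity 2 + 12 + 13 + 3 + 5 = 35.
This cut is saturated, so no flow can exceed 35.

35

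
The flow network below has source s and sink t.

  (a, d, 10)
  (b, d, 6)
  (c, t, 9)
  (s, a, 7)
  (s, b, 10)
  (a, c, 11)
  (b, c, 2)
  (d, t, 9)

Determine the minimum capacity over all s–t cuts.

Augment s→a→c→t: bottleneck 7, flow now 7.
Augment s→b→c→t: bottleneck 2, flow now 9.
Augment s→b→d→t: bottleneck 6, flow now 15.
No augmenting path remains; maximum flow = 15.
By max-flow min-cut, the minimum cut capacity equals the max flow.
In the residual graph, reachable from s: {s, b}.
Min-cut edges: s→a (7), b→c (2), b→d (6); capacity 7 + 2 + 6 = 15.

15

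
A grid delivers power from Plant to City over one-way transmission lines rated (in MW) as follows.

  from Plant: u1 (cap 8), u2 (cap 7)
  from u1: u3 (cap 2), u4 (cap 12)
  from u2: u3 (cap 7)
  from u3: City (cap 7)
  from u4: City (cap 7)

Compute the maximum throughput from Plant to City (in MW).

14

Augment Plant→u1→u3→City: bottleneck 2, flow now 2.
Augment Plant→u1→u4→City: bottleneck 6, flow now 8.
Augment Plant→u2→u3→City: bottleneck 5, flow now 13.
Augment Plant→u2→u3→u1→u4→City: bottleneck 1, flow now 14. (uses reverse residual edge)
No augmenting path remains; maximum flow = 14.
In the residual graph, reachable from Plant: {Plant, u1, u2, u3, u4}.
Min-cut edges: u3→City (7), u4→City (7); capacity 7 + 7 = 14.
This cut is saturated, so no flow can exceed 14.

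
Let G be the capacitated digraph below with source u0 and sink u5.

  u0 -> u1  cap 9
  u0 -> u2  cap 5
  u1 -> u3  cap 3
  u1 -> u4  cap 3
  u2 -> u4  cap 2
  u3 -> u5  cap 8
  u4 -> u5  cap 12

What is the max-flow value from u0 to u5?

8

Augment u0→u1→u3→u5: bottleneck 3, flow now 3.
Augment u0→u1→u4→u5: bottleneck 3, flow now 6.
Augment u0→u2→u4→u5: bottleneck 2, flow now 8.
No augmenting path remains; maximum flow = 8.
In the residual graph, reachable from u0: {u0, u1, u2}.
Min-cut edges: u1→u3 (3), u1→u4 (3), u2→u4 (2); capacity 3 + 3 + 2 = 8.
This cut is saturated, so no flow can exceed 8.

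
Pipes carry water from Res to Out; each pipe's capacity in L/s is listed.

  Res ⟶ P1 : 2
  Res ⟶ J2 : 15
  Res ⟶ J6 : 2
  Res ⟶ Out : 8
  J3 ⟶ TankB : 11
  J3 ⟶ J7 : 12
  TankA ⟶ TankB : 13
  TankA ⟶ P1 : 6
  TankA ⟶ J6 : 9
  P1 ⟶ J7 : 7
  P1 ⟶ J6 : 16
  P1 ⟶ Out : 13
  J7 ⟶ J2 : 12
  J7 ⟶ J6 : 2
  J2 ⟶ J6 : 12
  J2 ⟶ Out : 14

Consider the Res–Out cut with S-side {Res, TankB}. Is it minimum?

Given cut capacity: 2 + 15 + 2 + 8 = 27.
Augment Res→Out: bottleneck 8, flow now 8.
Augment Res→P1→Out: bottleneck 2, flow now 10.
Augment Res→J2→Out: bottleneck 14, flow now 24.
No augmenting path remains; maximum flow = 24.
In the residual graph, reachable from Res: {Res, J2, J6}.
Min-cut edges: Res→P1 (2), Res→Out (8), J2→Out (14); capacity 2 + 8 + 14 = 24.
Cut capacity 27 exceeds the max flow 24, so it is not minimum.

No — its capacity is 27, but the minimum cut has capacity 24.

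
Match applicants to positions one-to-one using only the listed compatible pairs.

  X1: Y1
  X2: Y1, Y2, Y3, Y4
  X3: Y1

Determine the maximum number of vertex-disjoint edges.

Unit-capacity flow: source→left, listed edges, right→sink; max matching = max flow.
Augmenting path X1→Y1 (+1); matched 1.
Augmenting path X2→Y2 (+1); matched 2.
No augmenting path remains; maximum matching = 2.
König certificate: {X2, Y1} is a vertex cover of size 2 (every listed pair touches it), so no matching can be larger.

2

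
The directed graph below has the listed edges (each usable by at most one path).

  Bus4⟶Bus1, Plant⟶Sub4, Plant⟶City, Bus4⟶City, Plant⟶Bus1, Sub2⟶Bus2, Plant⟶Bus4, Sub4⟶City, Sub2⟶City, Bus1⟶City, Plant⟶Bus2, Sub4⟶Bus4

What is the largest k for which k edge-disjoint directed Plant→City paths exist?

Assign every edge capacity 1; by Menger, the answer equals the max flow.
Path Plant→City (+1); total 1.
Path Plant→Sub4→City (+1); total 2.
Path Plant→Bus4→City (+1); total 3.
Path Plant→Bus1→City (+1); total 4.
No residual Plant→City path; max flow = 4.
Certifying cut of size 4: {Plant→Bus1, Plant→Bus4, Plant→City, Plant→Sub4}.

4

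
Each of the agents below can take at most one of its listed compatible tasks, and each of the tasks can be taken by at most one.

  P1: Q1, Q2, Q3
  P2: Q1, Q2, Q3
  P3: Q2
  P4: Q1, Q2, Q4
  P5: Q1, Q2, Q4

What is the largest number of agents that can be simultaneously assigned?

4

Unit-capacity flow: source→left, listed edges, right→sink; max matching = max flow.
Augmenting path P1→Q1 (+1); matched 1.
Augmenting path P2→Q2 (+1); matched 2.
Augmenting path P4→Q4 (+1); matched 3.
Augmenting path P3→Q2→P2→Q3 (+1); matched 4.
No augmenting path remains; maximum matching = 4.
König certificate: {Q1, Q2, Q3, Q4} is a vertex cover of size 4 (every listed pair touches it), so no matching can be larger.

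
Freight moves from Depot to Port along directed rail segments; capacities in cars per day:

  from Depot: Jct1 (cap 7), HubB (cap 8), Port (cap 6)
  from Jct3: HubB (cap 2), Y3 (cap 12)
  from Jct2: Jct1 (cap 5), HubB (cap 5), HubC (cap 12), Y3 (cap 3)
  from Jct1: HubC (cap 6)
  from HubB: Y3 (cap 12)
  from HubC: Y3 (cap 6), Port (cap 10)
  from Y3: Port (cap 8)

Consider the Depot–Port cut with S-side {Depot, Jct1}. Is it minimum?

Yes — it is a minimum cut (capacity 20).

Given cut capacity: 8 + 6 + 6 = 20.
Augment Depot→Port: bottleneck 6, flow now 6.
Augment Depot→Jct1→HubC→Port: bottleneck 6, flow now 12.
Augment Depot→HubB→Y3→Port: bottleneck 8, flow now 20.
No augmenting path remains; maximum flow = 20.
Cut capacity 20 equals the max flow, so it is a minimum cut.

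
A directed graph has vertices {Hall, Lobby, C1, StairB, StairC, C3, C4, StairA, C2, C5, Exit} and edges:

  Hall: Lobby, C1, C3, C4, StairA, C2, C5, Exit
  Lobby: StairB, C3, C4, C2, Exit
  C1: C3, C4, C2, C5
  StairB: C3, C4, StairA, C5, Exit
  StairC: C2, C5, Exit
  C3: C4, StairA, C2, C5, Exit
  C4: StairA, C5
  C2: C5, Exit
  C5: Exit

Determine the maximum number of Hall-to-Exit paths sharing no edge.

5

Assign every edge capacity 1; by Menger, the answer equals the max flow.
Path Hall→Exit (+1); total 1.
Path Hall→Lobby→Exit (+1); total 2.
Path Hall→C3→Exit (+1); total 3.
Path Hall→C2→Exit (+1); total 4.
Path Hall→C5→Exit (+1); total 5.
No residual Hall→Exit path; max flow = 5.
Certifying cut of size 5: {C2→Exit, C3→Exit, C5→Exit, Hall→Exit, Hall→Lobby}.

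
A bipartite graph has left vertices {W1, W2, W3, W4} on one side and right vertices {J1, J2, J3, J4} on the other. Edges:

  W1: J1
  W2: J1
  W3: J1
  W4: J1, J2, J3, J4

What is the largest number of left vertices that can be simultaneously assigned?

Unit-capacity flow: source→left, listed edges, right→sink; max matching = max flow.
Augmenting path W1→J1 (+1); matched 1.
Augmenting path W4→J2 (+1); matched 2.
No augmenting path remains; maximum matching = 2.
König certificate: {W4, J1} is a vertex cover of size 2 (every listed pair touches it), so no matching can be larger.

2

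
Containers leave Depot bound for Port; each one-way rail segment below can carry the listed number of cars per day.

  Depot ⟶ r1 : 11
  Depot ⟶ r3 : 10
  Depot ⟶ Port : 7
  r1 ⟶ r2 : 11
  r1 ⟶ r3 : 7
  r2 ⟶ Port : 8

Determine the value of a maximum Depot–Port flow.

Augment Depot→Port: bottleneck 7, flow now 7.
Augment Depot→r1→r2→Port: bottleneck 8, flow now 15.
No augmenting path remains; maximum flow = 15.
In the residual graph, reachable from Depot: {Depot, r1, r2, r3}.
Min-cut edges: Depot→Port (7), r2→Port (8); capacity 7 + 8 = 15.
This cut is saturated, so no flow can exceed 15.

15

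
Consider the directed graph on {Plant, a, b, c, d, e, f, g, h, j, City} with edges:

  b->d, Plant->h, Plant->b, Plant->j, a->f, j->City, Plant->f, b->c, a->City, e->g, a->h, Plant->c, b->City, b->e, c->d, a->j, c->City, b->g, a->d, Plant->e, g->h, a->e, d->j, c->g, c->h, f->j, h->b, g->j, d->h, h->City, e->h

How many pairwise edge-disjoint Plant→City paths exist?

4

Assign every edge capacity 1; by Menger, the answer equals the max flow.
Path Plant→b→City (+1); total 1.
Path Plant→c→City (+1); total 2.
Path Plant→h→City (+1); total 3.
Path Plant→j→City (+1); total 4.
No residual Plant→City path; max flow = 4.
Certifying cut of size 4: {b→City, c→City, h→City, j→City}.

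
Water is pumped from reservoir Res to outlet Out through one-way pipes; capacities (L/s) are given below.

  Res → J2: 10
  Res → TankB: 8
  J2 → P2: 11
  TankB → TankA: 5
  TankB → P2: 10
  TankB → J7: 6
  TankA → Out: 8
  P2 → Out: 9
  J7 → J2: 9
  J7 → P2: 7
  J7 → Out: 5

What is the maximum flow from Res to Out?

17

Augment Res→J2→P2→Out: bottleneck 9, flow now 9.
Augment Res→TankB→TankA→Out: bottleneck 5, flow now 14.
Augment Res→TankB→J7→Out: bottleneck 3, flow now 17.
No augmenting path remains; maximum flow = 17.
In the residual graph, reachable from Res: {Res, J2, P2}.
Min-cut edges: Res→TankB (8), P2→Out (9); capacity 8 + 9 = 17.
This cut is saturated, so no flow can exceed 17.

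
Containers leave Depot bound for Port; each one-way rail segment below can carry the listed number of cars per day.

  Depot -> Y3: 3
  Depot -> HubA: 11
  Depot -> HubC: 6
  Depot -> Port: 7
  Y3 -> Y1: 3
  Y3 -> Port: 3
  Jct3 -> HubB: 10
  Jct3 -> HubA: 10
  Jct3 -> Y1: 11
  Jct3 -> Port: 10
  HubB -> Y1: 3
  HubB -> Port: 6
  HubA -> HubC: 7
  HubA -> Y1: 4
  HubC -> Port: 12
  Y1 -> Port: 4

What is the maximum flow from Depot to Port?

26

Augment Depot→Port: bottleneck 7, flow now 7.
Augment Depot→Y3→Port: bottleneck 3, flow now 10.
Augment Depot→HubC→Port: bottleneck 6, flow now 16.
Augment Depot→HubA→HubC→Port: bottleneck 6, flow now 22.
Augment Depot→HubA→Y1→Port: bottleneck 4, flow now 26.
No augmenting path remains; maximum flow = 26.
In the residual graph, reachable from Depot: {Depot, HubA, HubC}.
Min-cut edges: Depot→Y3 (3), Depot→Port (7), HubA→Y1 (4), HubC→Port (12); capacity 3 + 7 + 4 + 12 = 26.
This cut is saturated, so no flow can exceed 26.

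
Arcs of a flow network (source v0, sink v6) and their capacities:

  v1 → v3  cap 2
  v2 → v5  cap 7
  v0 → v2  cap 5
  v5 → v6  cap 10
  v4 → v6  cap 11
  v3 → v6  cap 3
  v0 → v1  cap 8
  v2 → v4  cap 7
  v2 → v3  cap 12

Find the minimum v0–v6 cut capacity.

7

Augment v0→v1→v3→v6: bottleneck 2, flow now 2.
Augment v0→v2→v3→v6: bottleneck 1, flow now 3.
Augment v0→v2→v4→v6: bottleneck 4, flow now 7.
No augmenting path remains; maximum flow = 7.
By max-flow min-cut, the minimum cut capacity equals the max flow.
In the residual graph, reachable from v0: {v0, v1}.
Min-cut edges: v0→v2 (5), v1→v3 (2); capacity 5 + 2 = 7.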